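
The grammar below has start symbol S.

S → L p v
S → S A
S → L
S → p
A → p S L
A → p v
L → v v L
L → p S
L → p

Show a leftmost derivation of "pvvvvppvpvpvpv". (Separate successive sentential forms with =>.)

S => SA => LpvA => pSpvA => pSApvA => pLpvApvA => pvvLpvApvA => pvvvvLpvApvA => pvvvvppvApvA => pvvvvppvpvpvA => pvvvvppvpvpvpv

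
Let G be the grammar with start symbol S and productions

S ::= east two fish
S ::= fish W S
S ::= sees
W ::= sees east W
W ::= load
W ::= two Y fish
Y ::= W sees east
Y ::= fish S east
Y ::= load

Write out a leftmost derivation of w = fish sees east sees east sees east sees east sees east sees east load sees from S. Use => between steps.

S => fish W S   [S ::= fish W S]
fish W S => fish sees east W S   [W ::= sees east W]
fish sees east W S => fish sees east sees east W S   [W ::= sees east W]
fish sees east sees east W S => fish sees east sees east sees east W S   [W ::= sees east W]
fish sees east sees east sees east W S => fish sees east sees east sees east sees east W S   [W ::= sees east W]
fish sees east sees east sees east sees east W S => fish sees east sees east sees east sees east sees east W S   [W ::= sees east W]
fish sees east sees east sees east sees east sees east W S => fish sees east sees east sees east sees east sees east sees east W S   [W ::= sees east W]
fish sees east sees east sees east sees east sees east sees east W S => fish sees east sees east sees east sees east sees east sees east load S   [W ::= load]
fish sees east sees east sees east sees east sees east sees east load S => fish sees east sees east sees east sees east sees east sees east load sees   [S ::= sees]

S => fish W S => fish sees east W S => fish sees east sees east W S => fish sees east sees east sees east W S => fish sees east sees east sees east sees east W S => fish sees east sees east sees east sees east sees east W S => fish sees east sees east sees east sees east sees east sees east W S => fish sees east sees east sees east sees east sees east sees east load S => fish sees east sees east sees east sees east sees east sees east load sees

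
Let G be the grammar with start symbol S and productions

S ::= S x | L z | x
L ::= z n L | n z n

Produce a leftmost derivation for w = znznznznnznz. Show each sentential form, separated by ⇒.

S ⇒ Lz ⇒ znLz ⇒ znznLz ⇒ znznznLz ⇒ znznznznLz ⇒ znznznznnznz

S ⇒ Lz   [S ::= L z]
Lz ⇒ znLz   [L ::= z n L]
znLz ⇒ znznLz   [L ::= z n L]
znznLz ⇒ znznznLz   [L ::= z n L]
znznznLz ⇒ znznznznLz   [L ::= z n L]
znznznznLz ⇒ znznznznnznz   [L ::= n z n]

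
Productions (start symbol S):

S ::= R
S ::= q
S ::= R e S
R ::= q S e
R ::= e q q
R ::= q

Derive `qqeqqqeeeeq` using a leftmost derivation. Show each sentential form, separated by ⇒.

S⇒ReS⇒qSeeS⇒qReSeeS⇒qqeSeeS⇒qqeReeS⇒qqeqSeeeS⇒qqeqReeeS⇒qqeqqSeeeeS⇒qqeqqqeeeeS⇒qqeqqqeeeeq

S ⇒ ReS   [S ::= R e S]
ReS ⇒ qSeeS   [R ::= q S e]
qSeeS ⇒ qReSeeS   [S ::= R e S]
qReSeeS ⇒ qqeSeeS   [R ::= q]
qqeSeeS ⇒ qqeReeS   [S ::= R]
qqeReeS ⇒ qqeqSeeeS   [R ::= q S e]
qqeqSeeeS ⇒ qqeqReeeS   [S ::= R]
qqeqReeeS ⇒ qqeqqSeeeeS   [R ::= q S e]
qqeqqSeeeeS ⇒ qqeqqqeeeeS   [S ::= q]
qqeqqqeeeeS ⇒ qqeqqqeeeeq   [S ::= q]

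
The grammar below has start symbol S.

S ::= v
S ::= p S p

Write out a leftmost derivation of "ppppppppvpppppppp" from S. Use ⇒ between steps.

S⇒pSp⇒ppSpp⇒pppSppp⇒ppppSpppp⇒pppppSppppp⇒ppppppSpppppp⇒pppppppSppppppp⇒ppppppppSpppppppp⇒ppppppppvpppppppp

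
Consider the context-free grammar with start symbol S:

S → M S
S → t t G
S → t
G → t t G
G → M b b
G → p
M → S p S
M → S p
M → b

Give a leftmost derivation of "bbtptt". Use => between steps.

S => MS => SpSS => MSpSS => bSpSS => bMSpSS => bbSpSS => bbtpSS => bbtptS => bbtptt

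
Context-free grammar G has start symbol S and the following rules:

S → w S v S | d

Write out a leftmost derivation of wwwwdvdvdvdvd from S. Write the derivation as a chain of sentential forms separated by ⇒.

S ⇒ wSvS ⇒ wwSvSvS ⇒ wwwSvSvSvS ⇒ wwwwSvSvSvSvS ⇒ wwwwdvSvSvSvS ⇒ wwwwdvdvSvSvS ⇒ wwwwdvdvdvSvS ⇒ wwwwdvdvdvdvS ⇒ wwwwdvdvdvdvd

S ⇒ wSvS   [S → w S v S]
wSvS ⇒ wwSvSvS   [S → w S v S]
wwSvSvS ⇒ wwwSvSvSvS   [S → w S v S]
wwwSvSvSvS ⇒ wwwwSvSvSvSvS   [S → w S v S]
wwwwSvSvSvSvS ⇒ wwwwdvSvSvSvS   [S → d]
wwwwdvSvSvSvS ⇒ wwwwdvdvSvSvS   [S → d]
wwwwdvdvSvSvS ⇒ wwwwdvdvdvSvS   [S → d]
wwwwdvdvdvSvS ⇒ wwwwdvdvdvdvS   [S → d]
wwwwdvdvdvdvS ⇒ wwwwdvdvdvdvd   [S → d]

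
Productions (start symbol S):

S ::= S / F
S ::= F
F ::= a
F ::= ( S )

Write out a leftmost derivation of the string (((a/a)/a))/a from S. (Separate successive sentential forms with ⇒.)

S ⇒ S/F ⇒ F/F ⇒ (S)/F ⇒ (F)/F ⇒ ((S))/F ⇒ ((S/F))/F ⇒ ((F/F))/F ⇒ (((S)/F))/F ⇒ (((S/F)/F))/F ⇒ (((F/F)/F))/F ⇒ (((a/F)/F))/F ⇒ (((a/a)/F))/F ⇒ (((a/a)/a))/F ⇒ (((a/a)/a))/a

S ⇒ S/F   [S ::= S / F]
S/F ⇒ F/F   [S ::= F]
F/F ⇒ (S)/F   [F ::= ( S )]
(S)/F ⇒ (F)/F   [S ::= F]
(F)/F ⇒ ((S))/F   [F ::= ( S )]
((S))/F ⇒ ((S/F))/F   [S ::= S / F]
((S/F))/F ⇒ ((F/F))/F   [S ::= F]
((F/F))/F ⇒ (((S)/F))/F   [F ::= ( S )]
(((S)/F))/F ⇒ (((S/F)/F))/F   [S ::= S / F]
(((S/F)/F))/F ⇒ (((F/F)/F))/F   [S ::= F]
(((F/F)/F))/F ⇒ (((a/F)/F))/F   [F ::= a]
(((a/F)/F))/F ⇒ (((a/a)/F))/F   [F ::= a]
(((a/a)/F))/F ⇒ (((a/a)/a))/F   [F ::= a]
(((a/a)/a))/F ⇒ (((a/a)/a))/a   [F ::= a]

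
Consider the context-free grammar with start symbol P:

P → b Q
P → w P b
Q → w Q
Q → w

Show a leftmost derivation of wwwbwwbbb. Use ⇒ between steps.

P⇒wPb⇒wwPbb⇒wwwPbbb⇒wwwbQbbb⇒wwwbwQbbb⇒wwwbwwbbb

P ⇒ wPb   [P → w P b]
wPb ⇒ wwPbb   [P → w P b]
wwPbb ⇒ wwwPbbb   [P → w P b]
wwwPbbb ⇒ wwwbQbbb   [P → b Q]
wwwbQbbb ⇒ wwwbwQbbb   [Q → w Q]
wwwbwQbbb ⇒ wwwbwwbbb   [Q → w]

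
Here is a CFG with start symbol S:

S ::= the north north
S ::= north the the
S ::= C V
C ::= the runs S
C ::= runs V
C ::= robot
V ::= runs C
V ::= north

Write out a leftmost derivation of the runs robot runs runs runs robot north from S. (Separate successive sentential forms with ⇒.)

S ⇒ C V ⇒ the runs S V ⇒ the runs C V V ⇒ the runs robot V V ⇒ the runs robot runs C V ⇒ the runs robot runs runs V V ⇒ the runs robot runs runs runs C V ⇒ the runs robot runs runs runs robot V ⇒ the runs robot runs runs runs robot north

S ⇒ C V   [S ::= C V]
C V ⇒ the runs S V   [C ::= the runs S]
the runs S V ⇒ the runs C V V   [S ::= C V]
the runs C V V ⇒ the runs robot V V   [C ::= robot]
the runs robot V V ⇒ the runs robot runs C V   [V ::= runs C]
the runs robot runs C V ⇒ the runs robot runs runs V V   [C ::= runs V]
the runs robot runs runs V V ⇒ the runs robot runs runs runs C V   [V ::= runs C]
the runs robot runs runs runs C V ⇒ the runs robot runs runs runs robot V   [C ::= robot]
the runs robot runs runs runs robot V ⇒ the runs robot runs runs runs robot north   [V ::= north]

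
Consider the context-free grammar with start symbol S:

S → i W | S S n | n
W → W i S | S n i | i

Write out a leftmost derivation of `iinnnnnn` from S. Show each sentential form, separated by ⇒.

S ⇒ SSn ⇒ iWSn ⇒ iiSn ⇒ iiSSnn ⇒ iiSSnSnn ⇒ iinSnSnn ⇒ iinnnSnn ⇒ iinnnnnn

S ⇒ SSn   [S → S S n]
SSn ⇒ iWSn   [S → i W]
iWSn ⇒ iiSn   [W → i]
iiSn ⇒ iiSSnn   [S → S S n]
iiSSnn ⇒ iiSSnSnn   [S → S S n]
iiSSnSnn ⇒ iinSnSnn   [S → n]
iinSnSnn ⇒ iinnnSnn   [S → n]
iinnnSnn ⇒ iinnnnnn   [S → n]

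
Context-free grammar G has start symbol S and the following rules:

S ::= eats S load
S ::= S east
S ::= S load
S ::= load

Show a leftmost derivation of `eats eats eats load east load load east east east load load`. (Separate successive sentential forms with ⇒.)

S ⇒ S load ⇒ eats S load load ⇒ eats S east load load ⇒ eats S east east load load ⇒ eats S east east east load load ⇒ eats eats S load east east east load load ⇒ eats eats eats S load load east east east load load ⇒ eats eats eats S east load load east east east load load ⇒ eats eats eats load east load load east east east load load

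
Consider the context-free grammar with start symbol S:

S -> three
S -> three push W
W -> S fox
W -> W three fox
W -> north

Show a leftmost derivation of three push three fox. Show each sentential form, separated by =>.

S => three push W => three push S fox => three push three fox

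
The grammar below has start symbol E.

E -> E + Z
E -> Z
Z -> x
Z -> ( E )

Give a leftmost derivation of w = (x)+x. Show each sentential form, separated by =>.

E=>E+Z=>Z+Z=>(E)+Z=>(Z)+Z=>(x)+Z=>(x)+x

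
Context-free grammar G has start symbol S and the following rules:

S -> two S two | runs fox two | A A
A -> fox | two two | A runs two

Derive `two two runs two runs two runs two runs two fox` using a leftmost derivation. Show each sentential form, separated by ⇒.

S ⇒ A A   [S -> A A]
A A ⇒ A runs two A   [A -> A runs two]
A runs two A ⇒ A runs two runs two A   [A -> A runs two]
A runs two runs two A ⇒ A runs two runs two runs two A   [A -> A runs two]
A runs two runs two runs two A ⇒ A runs two runs two runs two runs two A   [A -> A runs two]
A runs two runs two runs two runs two A ⇒ two two runs two runs two runs two runs two A   [A -> two two]
two two runs two runs two runs two runs two A ⇒ two two runs two runs two runs two runs two fox   [A -> fox]

S ⇒ A A ⇒ A runs two A ⇒ A runs two runs two A ⇒ A runs two runs two runs two A ⇒ A runs two runs two runs two runs two A ⇒ two two runs two runs two runs two runs two A ⇒ two two runs two runs two runs two runs two fox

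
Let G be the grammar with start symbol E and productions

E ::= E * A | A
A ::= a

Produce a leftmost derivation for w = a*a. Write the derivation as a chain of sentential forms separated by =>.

E=>E*A=>A*A=>a*A=>a*a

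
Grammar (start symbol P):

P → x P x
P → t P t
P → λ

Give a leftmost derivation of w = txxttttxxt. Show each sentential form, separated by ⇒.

P ⇒ tPt ⇒ txPxt ⇒ txxPxxt ⇒ txxtPtxxt ⇒ txxttPttxxt ⇒ txxttttxxt

P ⇒ tPt   [P → t P t]
tPt ⇒ txPxt   [P → x P x]
txPxt ⇒ txxPxxt   [P → x P x]
txxPxxt ⇒ txxtPtxxt   [P → t P t]
txxtPtxxt ⇒ txxttPttxxt   [P → t P t]
txxttPttxxt ⇒ txxttttxxt   [P → λ]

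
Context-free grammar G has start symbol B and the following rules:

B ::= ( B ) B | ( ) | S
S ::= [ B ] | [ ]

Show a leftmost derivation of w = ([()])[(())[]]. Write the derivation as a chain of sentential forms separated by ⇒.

B ⇒ (B)B   [B ::= ( B ) B]
(B)B ⇒ (S)B   [B ::= S]
(S)B ⇒ ([B])B   [S ::= [ B ]]
([B])B ⇒ ([()])B   [B ::= ( )]
([()])B ⇒ ([()])S   [B ::= S]
([()])S ⇒ ([()])[B]   [S ::= [ B ]]
([()])[B] ⇒ ([()])[(B)B]   [B ::= ( B ) B]
([()])[(B)B] ⇒ ([()])[(())B]   [B ::= ( )]
([()])[(())B] ⇒ ([()])[(())S]   [B ::= S]
([()])[(())S] ⇒ ([()])[(())[]]   [S ::= [ ]]

B ⇒ (B)B ⇒ (S)B ⇒ ([B])B ⇒ ([()])B ⇒ ([()])S ⇒ ([()])[B] ⇒ ([()])[(B)B] ⇒ ([()])[(())B] ⇒ ([()])[(())S] ⇒ ([()])[(())[]]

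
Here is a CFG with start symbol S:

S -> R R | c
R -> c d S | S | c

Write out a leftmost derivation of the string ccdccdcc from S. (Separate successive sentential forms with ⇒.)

S ⇒ RR ⇒ SR ⇒ RRR ⇒ SRR ⇒ cRR ⇒ cSR ⇒ cRRR ⇒ ccdSRR ⇒ ccdcRR ⇒ ccdccdSR ⇒ ccdccdcR ⇒ ccdccdcc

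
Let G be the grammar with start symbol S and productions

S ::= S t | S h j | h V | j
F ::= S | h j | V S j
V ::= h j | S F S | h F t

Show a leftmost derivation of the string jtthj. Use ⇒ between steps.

S ⇒ Shj   [S ::= S h j]
Shj ⇒ Sthj   [S ::= S t]
Sthj ⇒ Stthj   [S ::= S t]
Stthj ⇒ jtthj   [S ::= j]

S ⇒ Shj ⇒ Sthj ⇒ Stthj ⇒ jtthj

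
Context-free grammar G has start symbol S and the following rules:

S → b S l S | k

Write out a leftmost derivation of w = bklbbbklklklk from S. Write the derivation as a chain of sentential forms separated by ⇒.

S ⇒ bSlS ⇒ bklS ⇒ bklbSlS ⇒ bklbbSlSlS ⇒ bklbbbSlSlSlS ⇒ bklbbbklSlSlS ⇒ bklbbbklklSlS ⇒ bklbbbklklklS ⇒ bklbbbklklklk

S ⇒ bSlS   [S → b S l S]
bSlS ⇒ bklS   [S → k]
bklS ⇒ bklbSlS   [S → b S l S]
bklbSlS ⇒ bklbbSlSlS   [S → b S l S]
bklbbSlSlS ⇒ bklbbbSlSlSlS   [S → b S l S]
bklbbbSlSlSlS ⇒ bklbbbklSlSlS   [S → k]
bklbbbklSlSlS ⇒ bklbbbklklSlS   [S → k]
bklbbbklklSlS ⇒ bklbbbklklklS   [S → k]
bklbbbklklklS ⇒ bklbbbklklklk   [S → k]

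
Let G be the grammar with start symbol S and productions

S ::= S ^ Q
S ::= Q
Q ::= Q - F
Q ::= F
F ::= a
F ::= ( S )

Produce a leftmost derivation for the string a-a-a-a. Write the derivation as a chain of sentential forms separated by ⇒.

S ⇒ Q ⇒ Q-F ⇒ Q-F-F ⇒ Q-F-F-F ⇒ F-F-F-F ⇒ a-F-F-F ⇒ a-a-F-F ⇒ a-a-a-F ⇒ a-a-a-a

S ⇒ Q   [S ::= Q]
Q ⇒ Q-F   [Q ::= Q - F]
Q-F ⇒ Q-F-F   [Q ::= Q - F]
Q-F-F ⇒ Q-F-F-F   [Q ::= Q - F]
Q-F-F-F ⇒ F-F-F-F   [Q ::= F]
F-F-F-F ⇒ a-F-F-F   [F ::= a]
a-F-F-F ⇒ a-a-F-F   [F ::= a]
a-a-F-F ⇒ a-a-a-F   [F ::= a]
a-a-a-F ⇒ a-a-a-a   [F ::= a]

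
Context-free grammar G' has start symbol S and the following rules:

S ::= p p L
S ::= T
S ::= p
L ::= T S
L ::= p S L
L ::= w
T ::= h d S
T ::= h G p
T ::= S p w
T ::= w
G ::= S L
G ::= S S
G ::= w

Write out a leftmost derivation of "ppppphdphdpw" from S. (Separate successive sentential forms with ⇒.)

S ⇒ ppL ⇒ pppSL ⇒ pppppLL ⇒ pppppTSL ⇒ ppppphdSSL ⇒ ppppphdpSL ⇒ ppppphdpTL ⇒ ppppphdphdSL ⇒ ppppphdphdpL ⇒ ppppphdphdpw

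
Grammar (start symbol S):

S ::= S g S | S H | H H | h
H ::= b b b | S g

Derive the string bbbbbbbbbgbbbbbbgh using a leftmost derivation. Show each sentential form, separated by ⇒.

S ⇒ SgS ⇒ SHgS ⇒ HHHgS ⇒ SgHHgS ⇒ SHgHHgS ⇒ HHHgHHgS ⇒ bbbHHgHHgS ⇒ bbbbbbHgHHgS ⇒ bbbbbbbbbgHHgS ⇒ bbbbbbbbbgbbbHgS ⇒ bbbbbbbbbgbbbbbbgS ⇒ bbbbbbbbbgbbbbbbgh

S ⇒ SgS   [S ::= S g S]
SgS ⇒ SHgS   [S ::= S H]
SHgS ⇒ HHHgS   [S ::= H H]
HHHgS ⇒ SgHHgS   [H ::= S g]
SgHHgS ⇒ SHgHHgS   [S ::= S H]
SHgHHgS ⇒ HHHgHHgS   [S ::= H H]
HHHgHHgS ⇒ bbbHHgHHgS   [H ::= b b b]
bbbHHgHHgS ⇒ bbbbbbHgHHgS   [H ::= b b b]
bbbbbbHgHHgS ⇒ bbbbbbbbbgHHgS   [H ::= b b b]
bbbbbbbbbgHHgS ⇒ bbbbbbbbbgbbbHgS   [H ::= b b b]
bbbbbbbbbgbbbHgS ⇒ bbbbbbbbbgbbbbbbgS   [H ::= b b b]
bbbbbbbbbgbbbbbbgS ⇒ bbbbbbbbbgbbbbbbgh   [S ::= h]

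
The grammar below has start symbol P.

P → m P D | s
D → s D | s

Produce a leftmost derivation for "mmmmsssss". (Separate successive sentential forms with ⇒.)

P ⇒ mPD   [P → m P D]
mPD ⇒ mmPDD   [P → m P D]
mmPDD ⇒ mmmPDDD   [P → m P D]
mmmPDDD ⇒ mmmmPDDDD   [P → m P D]
mmmmPDDDD ⇒ mmmmsDDDD   [P → s]
mmmmsDDDD ⇒ mmmmssDDD   [D → s]
mmmmssDDD ⇒ mmmmsssDD   [D → s]
mmmmsssDD ⇒ mmmmssssD   [D → s]
mmmmssssD ⇒ mmmmsssss   [D → s]

P⇒mPD⇒mmPDD⇒mmmPDDD⇒mmmmPDDDD⇒mmmmsDDDD⇒mmmmssDDD⇒mmmmsssDD⇒mmmmssssD⇒mmmmsssss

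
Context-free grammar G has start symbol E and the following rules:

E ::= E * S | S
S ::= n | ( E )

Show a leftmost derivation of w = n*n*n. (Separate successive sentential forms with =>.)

E => E*S => E*S*S => S*S*S => n*S*S => n*n*S => n*n*n

E => E*S   [E ::= E * S]
E*S => E*S*S   [E ::= E * S]
E*S*S => S*S*S   [E ::= S]
S*S*S => n*S*S   [S ::= n]
n*S*S => n*n*S   [S ::= n]
n*n*S => n*n*n   [S ::= n]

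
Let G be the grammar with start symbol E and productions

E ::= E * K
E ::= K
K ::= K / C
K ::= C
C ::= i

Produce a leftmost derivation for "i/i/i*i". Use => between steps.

E=>E*K=>K*K=>K/C*K=>K/C/C*K=>C/C/C*K=>i/C/C*K=>i/i/C*K=>i/i/i*K=>i/i/i*C=>i/i/i*i

E => E*K   [E ::= E * K]
E*K => K*K   [E ::= K]
K*K => K/C*K   [K ::= K / C]
K/C*K => K/C/C*K   [K ::= K / C]
K/C/C*K => C/C/C*K   [K ::= C]
C/C/C*K => i/C/C*K   [C ::= i]
i/C/C*K => i/i/C*K   [C ::= i]
i/i/C*K => i/i/i*K   [C ::= i]
i/i/i*K => i/i/i*C   [K ::= C]
i/i/i*C => i/i/i*i   [C ::= i]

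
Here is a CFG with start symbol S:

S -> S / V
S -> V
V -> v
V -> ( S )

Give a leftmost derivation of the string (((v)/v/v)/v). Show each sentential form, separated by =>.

S => V => (S) => (S/V) => (V/V) => ((S)/V) => ((S/V)/V) => ((S/V/V)/V) => ((V/V/V)/V) => (((S)/V/V)/V) => (((V)/V/V)/V) => (((v)/V/V)/V) => (((v)/v/V)/V) => (((v)/v/v)/V) => (((v)/v/v)/v)

S => V   [S -> V]
V => (S)   [V -> ( S )]
(S) => (S/V)   [S -> S / V]
(S/V) => (V/V)   [S -> V]
(V/V) => ((S)/V)   [V -> ( S )]
((S)/V) => ((S/V)/V)   [S -> S / V]
((S/V)/V) => ((S/V/V)/V)   [S -> S / V]
((S/V/V)/V) => ((V/V/V)/V)   [S -> V]
((V/V/V)/V) => (((S)/V/V)/V)   [V -> ( S )]
(((S)/V/V)/V) => (((V)/V/V)/V)   [S -> V]
(((V)/V/V)/V) => (((v)/V/V)/V)   [V -> v]
(((v)/V/V)/V) => (((v)/v/V)/V)   [V -> v]
(((v)/v/V)/V) => (((v)/v/v)/V)   [V -> v]
(((v)/v/v)/V) => (((v)/v/v)/v)   [V -> v]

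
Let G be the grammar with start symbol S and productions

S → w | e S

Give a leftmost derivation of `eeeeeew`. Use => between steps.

S => eS => eeS => eeeS => eeeeS => eeeeeS => eeeeeeS => eeeeeew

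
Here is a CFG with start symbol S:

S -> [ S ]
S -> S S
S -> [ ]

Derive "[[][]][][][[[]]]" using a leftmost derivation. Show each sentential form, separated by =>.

S => SS => SSS => SSSS => [S]SSS => [SS]SSS => [[]S]SSS => [[][]]SSS => [[][]][]SS => [[][]][][]S => [[][]][][][S] => [[][]][][][[S]] => [[][]][][][[[]]]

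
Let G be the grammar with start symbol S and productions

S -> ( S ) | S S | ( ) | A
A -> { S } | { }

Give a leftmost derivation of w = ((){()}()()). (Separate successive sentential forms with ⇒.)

S⇒(S)⇒(SS)⇒(SSS)⇒(()SS)⇒(()AS)⇒((){S}S)⇒((){()}S)⇒((){()}SS)⇒((){()}()S)⇒((){()}()())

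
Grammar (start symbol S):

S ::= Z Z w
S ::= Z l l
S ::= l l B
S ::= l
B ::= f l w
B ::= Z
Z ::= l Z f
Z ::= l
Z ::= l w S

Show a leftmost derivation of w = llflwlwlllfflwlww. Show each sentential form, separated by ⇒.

S ⇒ ZZw   [S ::= Z Z w]
ZZw ⇒ lZfZw   [Z ::= l Z f]
lZfZw ⇒ llfZw   [Z ::= l]
llfZw ⇒ llflwSw   [Z ::= l w S]
llflwSw ⇒ llflwZZww   [S ::= Z Z w]
llflwZZww ⇒ llflwlwSZww   [Z ::= l w S]
llflwlwSZww ⇒ llflwlwZZwZww   [S ::= Z Z w]
llflwlwZZwZww ⇒ llflwlwlZfZwZww   [Z ::= l Z f]
llflwlwlZfZwZww ⇒ llflwlwllZffZwZww   [Z ::= l Z f]
llflwlwllZffZwZww ⇒ llflwlwlllffZwZww   [Z ::= l]
llflwlwlllffZwZww ⇒ llflwlwlllfflwZww   [Z ::= l]
llflwlwlllfflwZww ⇒ llflwlwlllfflwlww   [Z ::= l]

S⇒ZZw⇒lZfZw⇒llfZw⇒llflwSw⇒llflwZZww⇒llflwlwSZww⇒llflwlwZZwZww⇒llflwlwlZfZwZww⇒llflwlwllZffZwZww⇒llflwlwlllffZwZww⇒llflwlwlllfflwZww⇒llflwlwlllfflwlww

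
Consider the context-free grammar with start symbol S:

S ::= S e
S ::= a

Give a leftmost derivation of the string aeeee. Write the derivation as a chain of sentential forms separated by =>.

S => Se => See => Seee => Seeee => aeeee

S => Se   [S ::= S e]
Se => See   [S ::= S e]
See => Seee   [S ::= S e]
Seee => Seeee   [S ::= S e]
Seeee => aeeee   [S ::= a]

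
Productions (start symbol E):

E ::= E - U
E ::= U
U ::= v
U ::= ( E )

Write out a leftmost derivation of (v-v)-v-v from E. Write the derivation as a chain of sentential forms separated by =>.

E => E-U => E-U-U => U-U-U => (E)-U-U => (E-U)-U-U => (U-U)-U-U => (v-U)-U-U => (v-v)-U-U => (v-v)-v-U => (v-v)-v-v

E => E-U   [E ::= E - U]
E-U => E-U-U   [E ::= E - U]
E-U-U => U-U-U   [E ::= U]
U-U-U => (E)-U-U   [U ::= ( E )]
(E)-U-U => (E-U)-U-U   [E ::= E - U]
(E-U)-U-U => (U-U)-U-U   [E ::= U]
(U-U)-U-U => (v-U)-U-U   [U ::= v]
(v-U)-U-U => (v-v)-U-U   [U ::= v]
(v-v)-U-U => (v-v)-v-U   [U ::= v]
(v-v)-v-U => (v-v)-v-v   [U ::= v]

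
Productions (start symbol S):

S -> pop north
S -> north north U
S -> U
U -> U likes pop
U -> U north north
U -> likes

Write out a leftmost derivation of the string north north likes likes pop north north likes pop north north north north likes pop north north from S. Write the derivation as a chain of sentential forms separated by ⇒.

S ⇒ north north U ⇒ north north U north north ⇒ north north U likes pop north north ⇒ north north U north north likes pop north north ⇒ north north U north north north north likes pop north north ⇒ north north U likes pop north north north north likes pop north north ⇒ north north U north north likes pop north north north north likes pop north north ⇒ north north U likes pop north north likes pop north north north north likes pop north north ⇒ north north likes likes pop north north likes pop north north north north likes pop north north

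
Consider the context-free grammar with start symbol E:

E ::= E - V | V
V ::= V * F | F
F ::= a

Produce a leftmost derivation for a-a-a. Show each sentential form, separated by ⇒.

E⇒E-V⇒E-V-V⇒V-V-V⇒F-V-V⇒a-V-V⇒a-F-V⇒a-a-V⇒a-a-F⇒a-a-a

E ⇒ E-V   [E ::= E - V]
E-V ⇒ E-V-V   [E ::= E - V]
E-V-V ⇒ V-V-V   [E ::= V]
V-V-V ⇒ F-V-V   [V ::= F]
F-V-V ⇒ a-V-V   [F ::= a]
a-V-V ⇒ a-F-V   [V ::= F]
a-F-V ⇒ a-a-V   [F ::= a]
a-a-V ⇒ a-a-F   [V ::= F]
a-a-F ⇒ a-a-a   [F ::= a]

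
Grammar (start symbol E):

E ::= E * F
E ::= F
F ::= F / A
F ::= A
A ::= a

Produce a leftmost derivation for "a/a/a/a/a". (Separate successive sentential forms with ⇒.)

E⇒F⇒F/A⇒F/A/A⇒F/A/A/A⇒F/A/A/A/A⇒A/A/A/A/A⇒a/A/A/A/A⇒a/a/A/A/A⇒a/a/a/A/A⇒a/a/a/a/A⇒a/a/a/a/a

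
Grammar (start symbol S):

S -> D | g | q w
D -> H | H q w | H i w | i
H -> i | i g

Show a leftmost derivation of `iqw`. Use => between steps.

S => D   [S -> D]
D => Hqw   [D -> H q w]
Hqw => iqw   [H -> i]

S=>D=>Hqw=>iqw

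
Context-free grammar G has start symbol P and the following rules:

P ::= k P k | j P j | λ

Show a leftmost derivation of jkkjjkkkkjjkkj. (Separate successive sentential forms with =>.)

P => jPj => jkPkj => jkkPkkj => jkkjPjkkj => jkkjjPjjkkj => jkkjjkPkjjkkj => jkkjjkkPkkjjkkj => jkkjjkkkkjjkkj

P => jPj   [P ::= j P j]
jPj => jkPkj   [P ::= k P k]
jkPkj => jkkPkkj   [P ::= k P k]
jkkPkkj => jkkjPjkkj   [P ::= j P j]
jkkjPjkkj => jkkjjPjjkkj   [P ::= j P j]
jkkjjPjjkkj => jkkjjkPkjjkkj   [P ::= k P k]
jkkjjkPkjjkkj => jkkjjkkPkkjjkkj   [P ::= k P k]
jkkjjkkPkkjjkkj => jkkjjkkkkjjkkj   [P ::= λ]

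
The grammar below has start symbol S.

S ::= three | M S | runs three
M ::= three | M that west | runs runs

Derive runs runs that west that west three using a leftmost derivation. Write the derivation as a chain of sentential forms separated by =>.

S => M S => M that west S => M that west that west S => runs runs that west that west S => runs runs that west that west three

S => M S   [S ::= M S]
M S => M that west S   [M ::= M that west]
M that west S => M that west that west S   [M ::= M that west]
M that west that west S => runs runs that west that west S   [M ::= runs runs]
runs runs that west that west S => runs runs that west that west three   [S ::= three]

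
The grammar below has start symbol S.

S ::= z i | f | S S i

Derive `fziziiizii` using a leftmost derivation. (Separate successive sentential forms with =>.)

S=>SSi=>SSiSi=>fSiSi=>fSSiiSi=>fziSiiSi=>fziziiiSi=>fziziiizii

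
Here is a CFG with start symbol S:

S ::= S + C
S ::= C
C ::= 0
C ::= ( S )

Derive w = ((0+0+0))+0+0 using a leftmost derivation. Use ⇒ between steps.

S ⇒ S+C   [S ::= S + C]
S+C ⇒ S+C+C   [S ::= S + C]
S+C+C ⇒ C+C+C   [S ::= C]
C+C+C ⇒ (S)+C+C   [C ::= ( S )]
(S)+C+C ⇒ (C)+C+C   [S ::= C]
(C)+C+C ⇒ ((S))+C+C   [C ::= ( S )]
((S))+C+C ⇒ ((S+C))+C+C   [S ::= S + C]
((S+C))+C+C ⇒ ((S+C+C))+C+C   [S ::= S + C]
((S+C+C))+C+C ⇒ ((C+C+C))+C+C   [S ::= C]
((C+C+C))+C+C ⇒ ((0+C+C))+C+C   [C ::= 0]
((0+C+C))+C+C ⇒ ((0+0+C))+C+C   [C ::= 0]
((0+0+C))+C+C ⇒ ((0+0+0))+C+C   [C ::= 0]
((0+0+0))+C+C ⇒ ((0+0+0))+0+C   [C ::= 0]
((0+0+0))+0+C ⇒ ((0+0+0))+0+0   [C ::= 0]

S ⇒ S+C ⇒ S+C+C ⇒ C+C+C ⇒ (S)+C+C ⇒ (C)+C+C ⇒ ((S))+C+C ⇒ ((S+C))+C+C ⇒ ((S+C+C))+C+C ⇒ ((C+C+C))+C+C ⇒ ((0+C+C))+C+C ⇒ ((0+0+C))+C+C ⇒ ((0+0+0))+C+C ⇒ ((0+0+0))+0+C ⇒ ((0+0+0))+0+0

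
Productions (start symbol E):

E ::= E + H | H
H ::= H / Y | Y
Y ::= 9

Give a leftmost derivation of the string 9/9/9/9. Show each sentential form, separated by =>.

E => H   [E ::= H]
H => H/Y   [H ::= H / Y]
H/Y => H/Y/Y   [H ::= H / Y]
H/Y/Y => H/Y/Y/Y   [H ::= H / Y]
H/Y/Y/Y => Y/Y/Y/Y   [H ::= Y]
Y/Y/Y/Y => 9/Y/Y/Y   [Y ::= 9]
9/Y/Y/Y => 9/9/Y/Y   [Y ::= 9]
9/9/Y/Y => 9/9/9/Y   [Y ::= 9]
9/9/9/Y => 9/9/9/9   [Y ::= 9]

E => H => H/Y => H/Y/Y => H/Y/Y/Y => Y/Y/Y/Y => 9/Y/Y/Y => 9/9/Y/Y => 9/9/9/Y => 9/9/9/9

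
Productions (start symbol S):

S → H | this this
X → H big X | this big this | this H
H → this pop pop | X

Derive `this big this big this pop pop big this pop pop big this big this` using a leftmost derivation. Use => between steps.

S => H => X => H big X => X big X => this big this big X => this big this big H big X => this big this big this pop pop big X => this big this big this pop pop big H big X => this big this big this pop pop big this pop pop big X => this big this big this pop pop big this pop pop big this big this

S => H   [S → H]
H => X   [H → X]
X => H big X   [X → H big X]
H big X => X big X   [H → X]
X big X => this big this big X   [X → this big this]
this big this big X => this big this big H big X   [X → H big X]
this big this big H big X => this big this big this pop pop big X   [H → this pop pop]
this big this big this pop pop big X => this big this big this pop pop big H big X   [X → H big X]
this big this big this pop pop big H big X => this big this big this pop pop big this pop pop big X   [H → this pop pop]
this big this big this pop pop big this pop pop big X => this big this big this pop pop big this pop pop big this big this   [X → this big this]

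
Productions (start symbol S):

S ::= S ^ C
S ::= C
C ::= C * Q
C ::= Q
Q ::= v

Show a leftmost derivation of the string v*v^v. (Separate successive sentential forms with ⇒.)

S⇒S^C⇒C^C⇒C*Q^C⇒Q*Q^C⇒v*Q^C⇒v*v^C⇒v*v^Q⇒v*v^v

S ⇒ S^C   [S ::= S ^ C]
S^C ⇒ C^C   [S ::= C]
C^C ⇒ C*Q^C   [C ::= C * Q]
C*Q^C ⇒ Q*Q^C   [C ::= Q]
Q*Q^C ⇒ v*Q^C   [Q ::= v]
v*Q^C ⇒ v*v^C   [Q ::= v]
v*v^C ⇒ v*v^Q   [C ::= Q]
v*v^Q ⇒ v*v^v   [Q ::= v]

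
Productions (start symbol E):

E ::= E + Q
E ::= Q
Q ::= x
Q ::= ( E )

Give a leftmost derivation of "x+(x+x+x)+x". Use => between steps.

E => E+Q => E+Q+Q => Q+Q+Q => x+Q+Q => x+(E)+Q => x+(E+Q)+Q => x+(E+Q+Q)+Q => x+(Q+Q+Q)+Q => x+(x+Q+Q)+Q => x+(x+x+Q)+Q => x+(x+x+x)+Q => x+(x+x+x)+x

E => E+Q   [E ::= E + Q]
E+Q => E+Q+Q   [E ::= E + Q]
E+Q+Q => Q+Q+Q   [E ::= Q]
Q+Q+Q => x+Q+Q   [Q ::= x]
x+Q+Q => x+(E)+Q   [Q ::= ( E )]
x+(E)+Q => x+(E+Q)+Q   [E ::= E + Q]
x+(E+Q)+Q => x+(E+Q+Q)+Q   [E ::= E + Q]
x+(E+Q+Q)+Q => x+(Q+Q+Q)+Q   [E ::= Q]
x+(Q+Q+Q)+Q => x+(x+Q+Q)+Q   [Q ::= x]
x+(x+Q+Q)+Q => x+(x+x+Q)+Q   [Q ::= x]
x+(x+x+Q)+Q => x+(x+x+x)+Q   [Q ::= x]
x+(x+x+x)+Q => x+(x+x+x)+x   [Q ::= x]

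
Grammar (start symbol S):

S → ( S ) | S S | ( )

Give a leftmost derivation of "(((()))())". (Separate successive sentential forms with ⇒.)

S ⇒ (S) ⇒ (SS) ⇒ ((S)S) ⇒ (((S))S) ⇒ (((()))S) ⇒ (((()))())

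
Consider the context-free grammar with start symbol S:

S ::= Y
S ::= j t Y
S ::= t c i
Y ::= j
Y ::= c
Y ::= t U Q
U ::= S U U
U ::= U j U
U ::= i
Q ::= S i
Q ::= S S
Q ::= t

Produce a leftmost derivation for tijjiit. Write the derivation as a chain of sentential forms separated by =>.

S=>Y=>tUQ=>tUjUQ=>tijUQ=>tijSUUQ=>tijYUUQ=>tijjUUQ=>tijjiUQ=>tijjiiQ=>tijjiit

S => Y   [S ::= Y]
Y => tUQ   [Y ::= t U Q]
tUQ => tUjUQ   [U ::= U j U]
tUjUQ => tijUQ   [U ::= i]
tijUQ => tijSUUQ   [U ::= S U U]
tijSUUQ => tijYUUQ   [S ::= Y]
tijYUUQ => tijjUUQ   [Y ::= j]
tijjUUQ => tijjiUQ   [U ::= i]
tijjiUQ => tijjiiQ   [U ::= i]
tijjiiQ => tijjiit   [Q ::= t]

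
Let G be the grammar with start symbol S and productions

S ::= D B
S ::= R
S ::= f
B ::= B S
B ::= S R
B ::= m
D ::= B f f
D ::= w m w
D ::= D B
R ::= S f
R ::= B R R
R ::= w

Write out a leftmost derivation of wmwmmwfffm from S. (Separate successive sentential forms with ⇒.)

S ⇒ DB ⇒ BffB ⇒ BSffB ⇒ SRSffB ⇒ DBRSffB ⇒ DBBRSffB ⇒ wmwBBRSffB ⇒ wmwmBRSffB ⇒ wmwmmRSffB ⇒ wmwmmwSffB ⇒ wmwmmwfffB ⇒ wmwmmwfffm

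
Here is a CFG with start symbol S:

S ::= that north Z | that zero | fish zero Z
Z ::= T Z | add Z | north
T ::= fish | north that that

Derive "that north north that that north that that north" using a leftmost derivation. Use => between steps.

S => that north Z => that north T Z => that north north that that Z => that north north that that T Z => that north north that that north that that Z => that north north that that north that that north

S => that north Z   [S ::= that north Z]
that north Z => that north T Z   [Z ::= T Z]
that north T Z => that north north that that Z   [T ::= north that that]
that north north that that Z => that north north that that T Z   [Z ::= T Z]
that north north that that T Z => that north north that that north that that Z   [T ::= north that that]
that north north that that north that that Z => that north north that that north that that north   [Z ::= north]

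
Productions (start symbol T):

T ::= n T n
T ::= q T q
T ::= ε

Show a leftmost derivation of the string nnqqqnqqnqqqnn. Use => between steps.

T => nTn => nnTnn => nnqTqnn => nnqqTqqnn => nnqqqTqqqnn => nnqqqnTnqqqnn => nnqqqnqTqnqqqnn => nnqqqnqqnqqqnn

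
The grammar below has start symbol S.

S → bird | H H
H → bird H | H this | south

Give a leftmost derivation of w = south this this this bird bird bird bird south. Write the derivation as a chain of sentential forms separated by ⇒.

S ⇒ H H ⇒ H this H ⇒ H this this H ⇒ H this this this H ⇒ south this this this H ⇒ south this this this bird H ⇒ south this this this bird bird H ⇒ south this this this bird bird bird H ⇒ south this this this bird bird bird bird H ⇒ south this this this bird bird bird bird south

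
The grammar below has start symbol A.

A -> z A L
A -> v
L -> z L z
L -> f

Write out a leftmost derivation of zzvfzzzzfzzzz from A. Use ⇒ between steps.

A ⇒ zAL ⇒ zzALL ⇒ zzvLL ⇒ zzvfL ⇒ zzvfzLz ⇒ zzvfzzLzz ⇒ zzvfzzzLzzz ⇒ zzvfzzzzLzzzz ⇒ zzvfzzzzfzzzz

A ⇒ zAL   [A -> z A L]
zAL ⇒ zzALL   [A -> z A L]
zzALL ⇒ zzvLL   [A -> v]
zzvLL ⇒ zzvfL   [L -> f]
zzvfL ⇒ zzvfzLz   [L -> z L z]
zzvfzLz ⇒ zzvfzzLzz   [L -> z L z]
zzvfzzLzz ⇒ zzvfzzzLzzz   [L -> z L z]
zzvfzzzLzzz ⇒ zzvfzzzzLzzzz   [L -> z L z]
zzvfzzzzLzzzz ⇒ zzvfzzzzfzzzz   [L -> f]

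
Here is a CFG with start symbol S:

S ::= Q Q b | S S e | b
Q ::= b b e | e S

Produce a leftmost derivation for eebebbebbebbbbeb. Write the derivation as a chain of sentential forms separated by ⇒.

S ⇒ QQb   [S ::= Q Q b]
QQb ⇒ eSQb   [Q ::= e S]
eSQb ⇒ eQQbQb   [S ::= Q Q b]
eQQbQb ⇒ eeSQbQb   [Q ::= e S]
eeSQbQb ⇒ eebQbQb   [S ::= b]
eebQbQb ⇒ eebeSbQb   [Q ::= e S]
eebeSbQb ⇒ eebeQQbbQb   [S ::= Q Q b]
eebeQQbbQb ⇒ eebebbeQbbQb   [Q ::= b b e]
eebebbeQbbQb ⇒ eebebbebbebbQb   [Q ::= b b e]
eebebbebbebbQb ⇒ eebebbebbebbbbeb   [Q ::= b b e]

S ⇒ QQb ⇒ eSQb ⇒ eQQbQb ⇒ eeSQbQb ⇒ eebQbQb ⇒ eebeSbQb ⇒ eebeQQbbQb ⇒ eebebbeQbbQb ⇒ eebebbebbebbQb ⇒ eebebbebbebbbbeb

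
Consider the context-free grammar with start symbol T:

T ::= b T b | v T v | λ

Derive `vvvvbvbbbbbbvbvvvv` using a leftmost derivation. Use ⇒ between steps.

T⇒vTv⇒vvTvv⇒vvvTvvv⇒vvvvTvvvv⇒vvvvbTbvvvv⇒vvvvbvTvbvvvv⇒vvvvbvbTbvbvvvv⇒vvvvbvbbTbbvbvvvv⇒vvvvbvbbbTbbbvbvvvv⇒vvvvbvbbbbbbvbvvvv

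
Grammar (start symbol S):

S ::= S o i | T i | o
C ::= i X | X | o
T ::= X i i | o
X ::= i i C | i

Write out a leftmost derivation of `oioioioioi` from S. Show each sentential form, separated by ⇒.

S ⇒ Soi ⇒ Soioi ⇒ Soioioi ⇒ Soioioioi ⇒ Tioioioioi ⇒ oioioioioi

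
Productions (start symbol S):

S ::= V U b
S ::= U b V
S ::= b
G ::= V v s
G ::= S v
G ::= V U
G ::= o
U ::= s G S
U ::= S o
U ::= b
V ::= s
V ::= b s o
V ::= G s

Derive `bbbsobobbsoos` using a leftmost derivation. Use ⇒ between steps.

S ⇒ UbV   [S ::= U b V]
UbV ⇒ bbV   [U ::= b]
bbV ⇒ bbGs   [V ::= G s]
bbGs ⇒ bbVUs   [G ::= V U]
bbVUs ⇒ bbbsoUs   [V ::= b s o]
bbbsoUs ⇒ bbbsoSos   [U ::= S o]
bbbsoSos ⇒ bbbsoUbVos   [S ::= U b V]
bbbsoUbVos ⇒ bbbsoSobVos   [U ::= S o]
bbbsoSobVos ⇒ bbbsobobVos   [S ::= b]
bbbsobobVos ⇒ bbbsobobbsoos   [V ::= b s o]

S ⇒ UbV ⇒ bbV ⇒ bbGs ⇒ bbVUs ⇒ bbbsoUs ⇒ bbbsoSos ⇒ bbbsoUbVos ⇒ bbbsoSobVos ⇒ bbbsobobVos ⇒ bbbsobobbsoos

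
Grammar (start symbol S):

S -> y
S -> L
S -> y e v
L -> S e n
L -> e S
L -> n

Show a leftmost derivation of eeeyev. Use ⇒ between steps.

S ⇒ L   [S -> L]
L ⇒ eS   [L -> e S]
eS ⇒ eL   [S -> L]
eL ⇒ eeS   [L -> e S]
eeS ⇒ eeL   [S -> L]
eeL ⇒ eeeS   [L -> e S]
eeeS ⇒ eeeyev   [S -> y e v]

S ⇒ L ⇒ eS ⇒ eL ⇒ eeS ⇒ eeL ⇒ eeeS ⇒ eeeyev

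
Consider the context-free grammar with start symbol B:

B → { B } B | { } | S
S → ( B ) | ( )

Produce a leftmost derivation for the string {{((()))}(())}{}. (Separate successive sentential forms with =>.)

B => {B}B => {{B}B}B => {{S}B}B => {{(B)}B}B => {{(S)}B}B => {{((B))}B}B => {{((S))}B}B => {{((()))}B}B => {{((()))}S}B => {{((()))}(B)}B => {{((()))}(S)}B => {{((()))}(())}B => {{((()))}(())}{}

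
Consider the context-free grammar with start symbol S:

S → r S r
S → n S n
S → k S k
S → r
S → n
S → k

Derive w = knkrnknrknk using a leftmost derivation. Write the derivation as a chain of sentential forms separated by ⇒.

S ⇒ kSk ⇒ knSnk ⇒ knkSknk ⇒ knkrSrknk ⇒ knkrnSnrknk ⇒ knkrnknrknk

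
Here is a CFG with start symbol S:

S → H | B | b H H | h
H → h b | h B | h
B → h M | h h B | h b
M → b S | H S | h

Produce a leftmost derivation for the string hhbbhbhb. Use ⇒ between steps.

S ⇒ B   [S → B]
B ⇒ hM   [B → h M]
hM ⇒ hHS   [M → H S]
hHS ⇒ hhbS   [H → h b]
hhbS ⇒ hhbbHH   [S → b H H]
hhbbHH ⇒ hhbbhbH   [H → h b]
hhbbhbH ⇒ hhbbhbhb   [H → h b]

S ⇒ B ⇒ hM ⇒ hHS ⇒ hhbS ⇒ hhbbHH ⇒ hhbbhbH ⇒ hhbbhbhb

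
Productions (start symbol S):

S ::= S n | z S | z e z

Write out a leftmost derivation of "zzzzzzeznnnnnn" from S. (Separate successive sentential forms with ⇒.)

S ⇒ Sn   [S ::= S n]
Sn ⇒ zSn   [S ::= z S]
zSn ⇒ zSnn   [S ::= S n]
zSnn ⇒ zzSnn   [S ::= z S]
zzSnn ⇒ zzzSnn   [S ::= z S]
zzzSnn ⇒ zzzSnnn   [S ::= S n]
zzzSnnn ⇒ zzzSnnnn   [S ::= S n]
zzzSnnnn ⇒ zzzzSnnnn   [S ::= z S]
zzzzSnnnn ⇒ zzzzSnnnnn   [S ::= S n]
zzzzSnnnnn ⇒ zzzzSnnnnnn   [S ::= S n]
zzzzSnnnnnn ⇒ zzzzzSnnnnnn   [S ::= z S]
zzzzzSnnnnnn ⇒ zzzzzzeznnnnnn   [S ::= z e z]

S ⇒ Sn ⇒ zSn ⇒ zSnn ⇒ zzSnn ⇒ zzzSnn ⇒ zzzSnnn ⇒ zzzSnnnn ⇒ zzzzSnnnn ⇒ zzzzSnnnnn ⇒ zzzzSnnnnnn ⇒ zzzzzSnnnnnn ⇒ zzzzzzeznnnnnn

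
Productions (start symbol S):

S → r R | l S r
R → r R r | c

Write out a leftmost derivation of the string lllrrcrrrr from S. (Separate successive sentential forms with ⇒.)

S ⇒ lSr ⇒ llSrr ⇒ lllSrrr ⇒ lllrRrrr ⇒ lllrrRrrrr ⇒ lllrrcrrrr

S ⇒ lSr   [S → l S r]
lSr ⇒ llSrr   [S → l S r]
llSrr ⇒ lllSrrr   [S → l S r]
lllSrrr ⇒ lllrRrrr   [S → r R]
lllrRrrr ⇒ lllrrRrrrr   [R → r R r]
lllrrRrrrr ⇒ lllrrcrrrr   [R → c]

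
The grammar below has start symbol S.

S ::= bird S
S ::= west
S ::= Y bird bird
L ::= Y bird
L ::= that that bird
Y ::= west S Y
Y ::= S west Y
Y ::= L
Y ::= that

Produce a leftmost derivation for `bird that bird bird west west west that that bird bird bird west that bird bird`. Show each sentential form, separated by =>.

S => Y bird bird   [S ::= Y bird bird]
Y bird bird => S west Y bird bird   [Y ::= S west Y]
S west Y bird bird => bird S west Y bird bird   [S ::= bird S]
bird S west Y bird bird => bird Y bird bird west Y bird bird   [S ::= Y bird bird]
bird Y bird bird west Y bird bird => bird S west Y bird bird west Y bird bird   [Y ::= S west Y]
bird S west Y bird bird west Y bird bird => bird Y bird bird west Y bird bird west Y bird bird   [S ::= Y bird bird]
bird Y bird bird west Y bird bird west Y bird bird => bird that bird bird west Y bird bird west Y bird bird   [Y ::= that]
bird that bird bird west Y bird bird west Y bird bird => bird that bird bird west S west Y bird bird west Y bird bird   [Y ::= S west Y]
bird that bird bird west S west Y bird bird west Y bird bird => bird that bird bird west west west Y bird bird west Y bird bird   [S ::= west]
bird that bird bird west west west Y bird bird west Y bird bird => bird that bird bird west west west L bird bird west Y bird bird   [Y ::= L]
bird that bird bird west west west L bird bird west Y bird bird => bird that bird bird west west west that that bird bird bird west Y bird bird   [L ::= that that bird]
bird that bird bird west west west that that bird bird bird west Y bird bird => bird that bird bird west west west that that bird bird bird west that bird bird   [Y ::= that]

S => Y bird bird => S west Y bird bird => bird S west Y bird bird => bird Y bird bird west Y bird bird => bird S west Y bird bird west Y bird bird => bird Y bird bird west Y bird bird west Y bird bird => bird that bird bird west Y bird bird west Y bird bird => bird that bird bird west S west Y bird bird west Y bird bird => bird that bird bird west west west Y bird bird west Y bird bird => bird that bird bird west west west L bird bird west Y bird bird => bird that bird bird west west west that that bird bird bird west Y bird bird => bird that bird bird west west west that that bird bird bird west that bird bird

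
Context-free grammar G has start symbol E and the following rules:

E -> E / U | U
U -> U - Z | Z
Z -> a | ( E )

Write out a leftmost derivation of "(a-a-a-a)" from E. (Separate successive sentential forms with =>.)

E => U => Z => (E) => (U) => (U-Z) => (U-Z-Z) => (U-Z-Z-Z) => (Z-Z-Z-Z) => (a-Z-Z-Z) => (a-a-Z-Z) => (a-a-a-Z) => (a-a-a-a)

E => U   [E -> U]
U => Z   [U -> Z]
Z => (E)   [Z -> ( E )]
(E) => (U)   [E -> U]
(U) => (U-Z)   [U -> U - Z]
(U-Z) => (U-Z-Z)   [U -> U - Z]
(U-Z-Z) => (U-Z-Z-Z)   [U -> U - Z]
(U-Z-Z-Z) => (Z-Z-Z-Z)   [U -> Z]
(Z-Z-Z-Z) => (a-Z-Z-Z)   [Z -> a]
(a-Z-Z-Z) => (a-a-Z-Z)   [Z -> a]
(a-a-Z-Z) => (a-a-a-Z)   [Z -> a]
(a-a-a-Z) => (a-a-a-a)   [Z -> a]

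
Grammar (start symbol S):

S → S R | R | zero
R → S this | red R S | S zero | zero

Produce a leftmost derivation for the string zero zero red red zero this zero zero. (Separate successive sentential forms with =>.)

S => S R => S R R => zero R R => zero zero R => zero zero red R S => zero zero red red R S S => zero zero red red S this S S => zero zero red red zero this S S => zero zero red red zero this zero S => zero zero red red zero this zero zero

S => S R   [S → S R]
S R => S R R   [S → S R]
S R R => zero R R   [S → zero]
zero R R => zero zero R   [R → zero]
zero zero R => zero zero red R S   [R → red R S]
zero zero red R S => zero zero red red R S S   [R → red R S]
zero zero red red R S S => zero zero red red S this S S   [R → S this]
zero zero red red S this S S => zero zero red red zero this S S   [S → zero]
zero zero red red zero this S S => zero zero red red zero this zero S   [S → zero]
zero zero red red zero this zero S => zero zero red red zero this zero zero   [S → zero]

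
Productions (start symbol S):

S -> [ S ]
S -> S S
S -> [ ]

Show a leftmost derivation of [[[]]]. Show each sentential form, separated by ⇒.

S ⇒ [S] ⇒ [[S]] ⇒ [[[]]]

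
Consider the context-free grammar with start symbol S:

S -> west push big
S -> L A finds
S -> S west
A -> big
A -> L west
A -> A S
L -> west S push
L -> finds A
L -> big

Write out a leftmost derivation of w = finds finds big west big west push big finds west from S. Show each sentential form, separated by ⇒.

S ⇒ S west   [S -> S west]
S west ⇒ L A finds west   [S -> L A finds]
L A finds west ⇒ finds A A finds west   [L -> finds A]
finds A A finds west ⇒ finds L west A finds west   [A -> L west]
finds L west A finds west ⇒ finds finds A west A finds west   [L -> finds A]
finds finds A west A finds west ⇒ finds finds big west A finds west   [A -> big]
finds finds big west A finds west ⇒ finds finds big west A S finds west   [A -> A S]
finds finds big west A S finds west ⇒ finds finds big west big S finds west   [A -> big]
finds finds big west big S finds west ⇒ finds finds big west big west push big finds west   [S -> west push big]

S ⇒ S west ⇒ L A finds west ⇒ finds A A finds west ⇒ finds L west A finds west ⇒ finds finds A west A finds west ⇒ finds finds big west A finds west ⇒ finds finds big west A S finds west ⇒ finds finds big west big S finds west ⇒ finds finds big west big west push big finds west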